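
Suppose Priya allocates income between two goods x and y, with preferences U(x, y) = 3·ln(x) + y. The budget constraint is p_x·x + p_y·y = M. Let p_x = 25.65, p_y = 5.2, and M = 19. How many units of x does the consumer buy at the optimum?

Set MRS = p_x/p_y: (3/x)/1 = p_x/p_y.
So x*(p_x,p_y) = 3·p_y/p_x, independent of income; and y* = (M − 3·p_y)/p_y.
At the given prices: x* = 3·5.2/25.65 = 0.6082.

x* = 0.6082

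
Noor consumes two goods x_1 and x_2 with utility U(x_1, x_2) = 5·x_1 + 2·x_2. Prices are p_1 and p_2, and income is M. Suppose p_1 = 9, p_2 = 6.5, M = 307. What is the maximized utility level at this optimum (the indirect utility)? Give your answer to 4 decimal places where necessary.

Perfect substitutes: compare marginal utility per dollar. 5/p_1 vs 2/p_2 → 0.5556 vs 0.3077.
x_1 gives more utility per dollar, so spend all income on x_1: x_1* = M/p_1, x_2* = 0.
Numerically: x_1* = 34.1111, x_2* = 0.
Utility at the optimum: U(34.1111, 0) = 170.5556.

V = 170.5556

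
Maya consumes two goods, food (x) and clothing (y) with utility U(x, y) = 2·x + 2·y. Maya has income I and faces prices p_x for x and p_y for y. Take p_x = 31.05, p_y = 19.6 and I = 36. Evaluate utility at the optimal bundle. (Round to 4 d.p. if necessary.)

V = 3.6735

Linear utility — the consumer picks whichever good has higher MU/price: 2/31.05 = 0.0644 vs 2/19.6 = 0.102.
y gives more utility per dollar, so spend all income on y: y* = I/p_y, x* = 0.
Numerically: x* = 0, y* = 1.8367.
Utility at the optimum: U(0, 1.8367) = 3.6735.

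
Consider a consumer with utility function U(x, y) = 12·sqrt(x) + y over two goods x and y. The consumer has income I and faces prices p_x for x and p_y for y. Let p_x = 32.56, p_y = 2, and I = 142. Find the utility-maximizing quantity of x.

x* = 0.1358

Solve: √x = 6·p_y/p_x, so x*(p_x,p_y) = (6·p_y/p_x)², and y* = (I − p_x·x*)/p_y.
Plugging in: x* = (6·2/32.56)² = 0.1358.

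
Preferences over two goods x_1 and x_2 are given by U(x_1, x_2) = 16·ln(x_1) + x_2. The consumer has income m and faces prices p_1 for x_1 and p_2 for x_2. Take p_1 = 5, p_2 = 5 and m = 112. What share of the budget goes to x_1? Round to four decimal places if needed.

share on x_1 = 0.7143

MU_x_1 = 16/x_1, MU_x_2 = 1. Tangency: 16/x_1 = p_1/p_2.
So x_1*(p_1,p_2) = 16·p_2/p_1, independent of income; and x_2* = (m − 16·p_2)/p_2.
At the given prices: x_1* = 16·5/5 = 16, and x_2* = 6.4.
Expenditure on x_1: 5·16 = 80; share = 0.7143.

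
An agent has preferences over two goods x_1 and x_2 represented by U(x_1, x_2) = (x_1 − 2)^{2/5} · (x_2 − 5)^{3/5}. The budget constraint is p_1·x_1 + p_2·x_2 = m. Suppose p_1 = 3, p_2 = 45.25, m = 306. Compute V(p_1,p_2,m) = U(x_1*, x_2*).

V = 2.4618

Let x_1' = x_1−2, x_2' = x_2−5. MRS = (2/3)·x_2'/x_1' = p_1/p_2.
Substituting into the budget: x_1* = 2 + 0.4·(m − 2·p_1 − 5·p_2)/p_1, and x_2* = 5 + 0.6·(…)/p_2.
Discretionary income = 306 − 2·3 − 5·45.25 = 73.75; x_1* = 2 + 0.4·73.75/3 = 11.8333; x_2* = 5 + 0.6·73.75/45.25 = 5.9779.
Utility at the optimum: U(11.8333, 5.9779) = 2.4618.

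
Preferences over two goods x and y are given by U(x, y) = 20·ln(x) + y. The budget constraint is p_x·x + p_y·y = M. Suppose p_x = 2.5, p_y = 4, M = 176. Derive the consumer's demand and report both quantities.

x* = 32, y* = 24

At the given prices: x* = 20·4/2.5 = 32, and y* = 24.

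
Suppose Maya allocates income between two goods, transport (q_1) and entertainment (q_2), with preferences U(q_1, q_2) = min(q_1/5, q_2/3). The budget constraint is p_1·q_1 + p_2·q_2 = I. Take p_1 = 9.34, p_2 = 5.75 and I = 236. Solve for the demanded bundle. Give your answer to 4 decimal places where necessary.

Leontief preferences: the optimum is at the kink where q_1/5 = q_2/3, i.e. q_2 = (3/5)·q_1.
Budget: p_1·q_1 + p_2·(3/5)·q_1 = I, so (5·p_1 + 3·p_2)·q_1 = 5·I.
Demand: q_1*(p_1,p_2,I) = 5·I/(5·p_1 + 3·p_2), q_2* = 3·I/(5·p_1 + 3·p_2).
Here 5·9.34 + 3·5.75 = 63.95, giving q_1* = 18.4519 and q_2* = 11.0711.

q_1* = 18.4519, q_2* = 11.0711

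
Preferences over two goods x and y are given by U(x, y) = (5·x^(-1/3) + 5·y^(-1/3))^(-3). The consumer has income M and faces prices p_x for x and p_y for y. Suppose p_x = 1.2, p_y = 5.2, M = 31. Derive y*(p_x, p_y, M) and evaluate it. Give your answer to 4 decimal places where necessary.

MU_x ∝ 5·x^(-4/3), MU_y ∝ 5·y^(-4/3), so MRS = (y/x)^(4/3) = p_x/p_y.
Hence y/x = (p_x/p_y)^(1/(4/3)), i.e. raised to the 0.75 power.
With the ratio pinned down, the budget gives x* = M/(p_x + p_y·(y/x)) and y* = (y/x)·x*.
Numerically y/x = 0.332953, so x* = 31/(1.2 + 5.2·0.332953) = 10.5753 and y* = 0.332953·10.5753 = 3.5211.

y* = 3.5211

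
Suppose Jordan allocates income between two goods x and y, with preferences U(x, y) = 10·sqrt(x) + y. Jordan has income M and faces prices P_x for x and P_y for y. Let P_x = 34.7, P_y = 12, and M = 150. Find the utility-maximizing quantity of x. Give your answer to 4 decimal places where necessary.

x* = 2.9898

Plugging in: x* = (5·12/34.7)² = 2.9898.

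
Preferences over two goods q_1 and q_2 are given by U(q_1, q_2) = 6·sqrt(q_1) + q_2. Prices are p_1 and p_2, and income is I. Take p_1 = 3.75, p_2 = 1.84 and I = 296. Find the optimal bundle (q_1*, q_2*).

Set MRS = p_1/p_2: 3·q_1^(−1/2) = p_1/p_2.
Solve: √q_1 = 3·p_2/p_1, so q_1*(p_1,p_2) = (3·p_2/p_1)², and q_2* = (I − p_1·q_1*)/p_2.
Plugging in: q_1* = (3·1.84/3.75)² = 2.1668, q_2* = 156.4536.

q_1* = 2.1668, q_2* = 156.4536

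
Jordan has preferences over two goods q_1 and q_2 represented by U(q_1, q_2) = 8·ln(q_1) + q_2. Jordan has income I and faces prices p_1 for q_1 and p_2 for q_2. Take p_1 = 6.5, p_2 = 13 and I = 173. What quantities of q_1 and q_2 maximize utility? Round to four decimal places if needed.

q_1* = 16, q_2* = 5.3077

MU_q_1 = 8/q_1, MU_q_2 = 1. Tangency: 8/q_1 = p_1/p_2.
So q_1*(p_1,p_2) = 8·p_2/p_1, independent of income; and q_2* = (I − 8·p_2)/p_2.
At the given prices: q_1* = 8·13/6.5 = 16, and q_2* = 5.3077.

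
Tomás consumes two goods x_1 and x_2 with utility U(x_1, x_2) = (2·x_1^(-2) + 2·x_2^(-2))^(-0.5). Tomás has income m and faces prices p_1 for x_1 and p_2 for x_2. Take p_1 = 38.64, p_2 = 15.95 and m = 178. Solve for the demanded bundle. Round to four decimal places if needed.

MRS = MU_x_1/MU_x_2 = (x_2/x_1)^(3). Set equal to p_1/p_2.
Solve for the ratio: x_2/x_1 = [p_1/p_2]^(1/3).
With the ratio pinned down, the budget gives x_1* = m/(p_1 + p_2·(x_2/x_1)) and x_2* = (x_2/x_1)·x_1*.
Numerically x_2/x_1 = 1.34305, so x_1* = 178/(38.64 + 15.95·1.34305) = 2.9636 and x_2* = 1.34305·2.9636 = 3.9803.

x_1* = 2.9636, x_2* = 3.9803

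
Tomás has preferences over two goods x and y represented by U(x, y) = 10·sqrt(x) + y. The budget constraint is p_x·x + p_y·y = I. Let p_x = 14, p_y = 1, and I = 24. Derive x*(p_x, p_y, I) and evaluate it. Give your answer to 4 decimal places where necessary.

MU_x = 5/√x, MU_y = 1. Tangency: 5/√x = p_x/p_y.
Thus x* = (5·p_y/p_x)² — independent of I — with the rest of income spent on y.
Plugging in: x* = (5·1/14)² = 0.1276.

x* = 0.1276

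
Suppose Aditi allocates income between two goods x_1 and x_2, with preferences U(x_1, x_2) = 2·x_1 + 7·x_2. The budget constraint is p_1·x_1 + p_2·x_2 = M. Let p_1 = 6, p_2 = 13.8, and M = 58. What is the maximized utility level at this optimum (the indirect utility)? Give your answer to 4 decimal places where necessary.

Linear utility — the consumer picks whichever good has higher MU/price: 2/6 = 0.3333 vs 7/13.8 = 0.5072.
x_2 gives more utility per dollar, so spend all income on x_2: x_2* = M/p_2, x_1* = 0.
Numerically: x_1* = 0, x_2* = 4.2029.
Utility at the optimum: U(0, 4.2029) = 29.4203.

V = 29.4203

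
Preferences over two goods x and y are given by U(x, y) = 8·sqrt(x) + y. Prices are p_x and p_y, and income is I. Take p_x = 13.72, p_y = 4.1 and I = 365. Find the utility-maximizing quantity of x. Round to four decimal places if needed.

Thus x* = (4·p_y/p_x)² — independent of I — with the rest of income spent on y.
Plugging in: x* = (4·4.1/13.72)² = 1.4288.

x* = 1.4288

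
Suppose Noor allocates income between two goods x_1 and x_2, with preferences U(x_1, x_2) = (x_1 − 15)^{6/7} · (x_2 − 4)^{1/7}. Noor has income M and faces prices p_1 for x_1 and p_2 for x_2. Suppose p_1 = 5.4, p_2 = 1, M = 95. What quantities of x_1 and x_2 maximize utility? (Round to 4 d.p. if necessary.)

x_1* = 16.5873, x_2* = 5.4286

MRS = 6·(x_2−4)/(x_1−15). Tangency with p_1/p_2 gives x_2−4 = (1/6)·(p_1/p_2)·(x_1−15).
After buying the subsistence bundle (15, 4), a share 6/7 of the remaining income goes to x_1: x_1* = 15 + 6/7·(M − 15p_1 − 4p_2)/p_1.
Discretionary income = 95 − 15·5.4 − 4·1 = 10; x_1* = 15 + 6/7·10/5.4 = 16.5873; x_2* = 4 + 1/7·10/1 = 5.4286.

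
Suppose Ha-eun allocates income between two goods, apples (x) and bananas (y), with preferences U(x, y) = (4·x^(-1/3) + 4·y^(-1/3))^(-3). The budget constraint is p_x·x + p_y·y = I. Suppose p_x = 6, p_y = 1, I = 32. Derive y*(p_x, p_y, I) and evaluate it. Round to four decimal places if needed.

y* = 12.4752

MU_x ∝ 4·x^(-4/3), MU_y ∝ 4·y^(-4/3), so MRS = (y/x)^(4/3) = p_x/p_y.
Solve for the ratio: y/x = [p_x/p_y]^(0.75).
With the ratio pinned down, the budget gives x* = I/(p_x + p_y·(y/x)) and y* = (y/x)·x*.
Numerically y/x = 3.833659, so x* = 32/(6 + 1·3.833659) = 3.2541 and y* = 3.833659·3.2541 = 12.4752.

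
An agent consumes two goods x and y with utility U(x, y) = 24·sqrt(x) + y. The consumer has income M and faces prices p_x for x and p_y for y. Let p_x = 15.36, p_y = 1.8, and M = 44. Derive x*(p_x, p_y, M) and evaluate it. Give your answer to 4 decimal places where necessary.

MU_x = 12/√x, MU_y = 1. Tangency: 12/√x = p_x/p_y.
Thus x* = (12·p_y/p_x)² — independent of M — with the rest of income spent on y.
Plugging in: x* = (12·1.8/15.36)² = 1.9775.

x* = 1.9775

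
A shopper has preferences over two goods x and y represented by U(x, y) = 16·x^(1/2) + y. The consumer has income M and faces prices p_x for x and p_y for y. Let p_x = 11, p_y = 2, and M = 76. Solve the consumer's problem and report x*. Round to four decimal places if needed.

Thus x* = (8·p_y/p_x)² — independent of M — with the rest of income spent on y.
Plugging in: x* = (8·2/11)² = 2.1157.

x* = 2.1157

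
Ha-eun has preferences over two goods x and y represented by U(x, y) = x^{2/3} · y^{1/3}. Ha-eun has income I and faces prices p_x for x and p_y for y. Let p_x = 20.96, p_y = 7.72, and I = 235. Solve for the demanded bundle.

Demand: x*(p_x,p_y,I) = 2/3·I/p_x and y* = 1/3·I/p_y.
At p_x=20.96, p_y=7.72, I=235: x* = 2/3·235/20.96 = 7.4746, y* = 10.1468.

x* = 7.4746, y* = 10.1468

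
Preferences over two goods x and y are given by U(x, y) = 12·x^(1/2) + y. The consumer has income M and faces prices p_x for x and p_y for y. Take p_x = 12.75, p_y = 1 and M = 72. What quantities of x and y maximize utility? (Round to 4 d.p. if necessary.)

x* = 0.2215, y* = 69.1765

Utility is quasi-linear in y; the FOC for x is 6/√x = p_x/p_y.
Thus x* = (6·p_y/p_x)² — independent of M — with the rest of income spent on y.
Plugging in: x* = (6·1/12.75)² = 0.2215, y* = 69.1765.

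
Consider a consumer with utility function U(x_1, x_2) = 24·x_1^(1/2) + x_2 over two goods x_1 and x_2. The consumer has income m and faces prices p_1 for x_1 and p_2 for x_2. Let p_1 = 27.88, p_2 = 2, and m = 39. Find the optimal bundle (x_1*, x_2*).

Plugging in: x_1* = (12·2/27.88)² = 0.741, x_2* = 9.17.

x_1* = 0.741, x_2* = 9.17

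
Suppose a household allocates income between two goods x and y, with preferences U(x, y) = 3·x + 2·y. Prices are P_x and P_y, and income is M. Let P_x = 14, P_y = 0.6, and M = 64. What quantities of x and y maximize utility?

x* = 0, y* = 106.6667

y gives more utility per dollar, so spend all income on y: y* = M/P_y, x* = 0.
Numerically: x* = 0, y* = 106.6667.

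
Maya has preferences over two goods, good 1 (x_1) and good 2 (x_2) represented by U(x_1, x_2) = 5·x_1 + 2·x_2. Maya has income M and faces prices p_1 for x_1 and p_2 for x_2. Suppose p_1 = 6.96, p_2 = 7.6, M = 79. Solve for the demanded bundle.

Perfect substitutes: compare marginal utility per dollar. 5/p_1 vs 2/p_2 → 0.7184 vs 0.2632.
x_1 gives more utility per dollar, so spend all income on x_1: x_1* = M/p_1, x_2* = 0.
Numerically: x_1* = 11.3506, x_2* = 0.

x_1* = 11.3506, x_2* = 0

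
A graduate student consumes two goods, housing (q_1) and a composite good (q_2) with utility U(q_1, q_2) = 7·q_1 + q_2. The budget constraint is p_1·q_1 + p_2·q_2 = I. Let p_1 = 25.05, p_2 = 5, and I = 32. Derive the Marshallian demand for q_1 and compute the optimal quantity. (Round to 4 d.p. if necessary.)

q_1* = 1.2774

Linear utility — the consumer picks whichever good has higher MU/price: 7/25.05 = 0.2794 vs 1/5 = 0.2.
q_1 gives more utility per dollar, so spend all income on q_1: q_1* = I/p_1, q_2* = 0.
Numerically: q_1* = 1.2774, q_2* = 0.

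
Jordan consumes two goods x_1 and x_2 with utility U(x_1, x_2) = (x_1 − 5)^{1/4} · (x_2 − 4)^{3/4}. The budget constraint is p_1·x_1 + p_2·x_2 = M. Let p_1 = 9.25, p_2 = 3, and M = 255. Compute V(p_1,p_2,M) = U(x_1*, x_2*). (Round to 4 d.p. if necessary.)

V = 28.2046

MRS = (1/3)·(x_2−4)/(x_1−5). Tangency with p_1/p_2 gives x_2−4 = 3·(p_1/p_2)·(x_1−5).
After buying the subsistence bundle (5, 4), a share 0.25 of the remaining income goes to x_1: x_1* = 5 + 0.25·(M − 5p_1 − 4p_2)/p_1.
Discretionary income = 255 − 5·9.25 − 4·3 = 196.75; x_1* = 5 + 0.25·196.75/9.25 = 10.3176; x_2* = 4 + 0.75·196.75/3 = 53.1875.
Utility at the optimum: U(10.3176, 53.1875) = 28.2046.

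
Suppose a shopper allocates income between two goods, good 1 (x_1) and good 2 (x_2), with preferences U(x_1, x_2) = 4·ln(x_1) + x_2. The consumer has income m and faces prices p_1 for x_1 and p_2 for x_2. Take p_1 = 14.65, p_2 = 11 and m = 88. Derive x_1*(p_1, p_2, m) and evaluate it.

Set MRS = p_1/p_2: (4/x_1)/1 = p_1/p_2.
So x_1*(p_1,p_2) = 4·p_2/p_1, independent of income; and x_2* = (m − 4·p_2)/p_2.
At the given prices: x_1* = 4·11/14.65 = 3.0034.

x_1* = 3.0034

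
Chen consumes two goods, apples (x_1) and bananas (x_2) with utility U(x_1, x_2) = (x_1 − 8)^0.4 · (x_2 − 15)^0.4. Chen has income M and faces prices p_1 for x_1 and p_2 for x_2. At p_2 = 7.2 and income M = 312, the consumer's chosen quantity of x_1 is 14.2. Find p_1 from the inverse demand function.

MRS = (x_2−15)/(x_1−8). Tangency with p_1/p_2 gives x_2−15 = (p_1/p_2)·(x_1−8).
After buying the subsistence bundle (8, 15), a share 0.5 of the remaining income goes to x_1: x_1* = 8 + 0.5·(M − 8p_1 − 15p_2)/p_1.
Set x_1* = 14.2 in the demand function and solve for p_1: p_1 = 10.

p_1 = 10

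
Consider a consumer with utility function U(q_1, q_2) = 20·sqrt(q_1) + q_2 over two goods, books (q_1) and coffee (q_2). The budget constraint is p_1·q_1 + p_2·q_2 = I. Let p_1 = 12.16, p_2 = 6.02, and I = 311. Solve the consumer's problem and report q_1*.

Utility is quasi-linear in q_2; the FOC for q_1 is 10/√q_1 = p_1/p_2.
Thus q_1* = (10·p_2/p_1)² — independent of I — with the rest of income spent on q_2.
Plugging in: q_1* = (10·6.02/12.16)² = 24.509.

q_1* = 24.509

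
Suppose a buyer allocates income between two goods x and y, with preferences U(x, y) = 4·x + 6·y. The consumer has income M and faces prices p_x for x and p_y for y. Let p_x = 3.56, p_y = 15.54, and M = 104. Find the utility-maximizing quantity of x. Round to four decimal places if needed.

x* = 29.2135

x gives more utility per dollar, so spend all income on x: x* = M/p_x, y* = 0.
Numerically: x* = 29.2135, y* = 0.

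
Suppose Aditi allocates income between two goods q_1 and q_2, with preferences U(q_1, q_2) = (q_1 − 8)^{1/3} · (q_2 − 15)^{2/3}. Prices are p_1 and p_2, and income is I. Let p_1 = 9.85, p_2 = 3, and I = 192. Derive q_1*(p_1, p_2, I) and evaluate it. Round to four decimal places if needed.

q_1* = 10.308

This is Cobb-Douglas in (q_1−8, q_2−15): tangency gives 1/3·p_2·(q_2−15) = 2/3·p_1·(q_1−8).
Substituting into the budget: q_1* = 8 + 1/3·(I − 8·p_1 − 15·p_2)/p_1, and q_2* = 15 + 2/3·(…)/p_2.
Discretionary income = 192 − 8·9.85 − 15·3 = 68.2; q_1* = 8 + 1/3·68.2/9.85 = 10.308.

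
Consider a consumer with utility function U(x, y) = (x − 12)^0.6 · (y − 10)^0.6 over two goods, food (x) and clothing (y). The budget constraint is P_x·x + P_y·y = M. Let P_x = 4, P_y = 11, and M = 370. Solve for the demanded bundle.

x* = 38.5, y* = 19.6364

Let x' = x−12, y' = y−10. MRS = y'/x' = P_x/P_y.
After buying the subsistence bundle (12, 10), a share 0.5 of the remaining income goes to x: x* = 12 + 0.5·(M − 12P_x − 10P_y)/P_x.
Discretionary income = 370 − 12·4 − 10·11 = 212; x* = 12 + 0.5·212/4 = 38.5; y* = 10 + 0.5·212/11 = 19.6364.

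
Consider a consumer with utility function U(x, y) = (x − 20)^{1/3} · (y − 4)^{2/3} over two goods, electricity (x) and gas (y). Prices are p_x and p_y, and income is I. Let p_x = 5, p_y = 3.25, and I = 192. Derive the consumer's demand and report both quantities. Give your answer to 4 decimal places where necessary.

Let x' = x−20, y' = y−4. MRS = (1/2)·y'/x' = p_x/p_y.
After buying the subsistence bundle (20, 4), a share 1/3 of the remaining income goes to x: x* = 20 + 1/3·(I − 20p_x − 4p_y)/p_x.
Discretionary income = 192 − 20·5 − 4·3.25 = 79; x* = 20 + 1/3·79/5 = 25.2667; y* = 4 + 2/3·79/3.25 = 20.2051.

x* = 25.2667, y* = 20.2051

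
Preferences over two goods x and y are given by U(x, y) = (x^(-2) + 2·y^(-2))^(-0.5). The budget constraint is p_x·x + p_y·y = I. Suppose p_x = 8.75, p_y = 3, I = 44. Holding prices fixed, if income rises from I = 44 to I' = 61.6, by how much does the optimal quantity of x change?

Δx* = 1.2438

From the CES first-order condition, (1/2)·(y/x)^(3) = p_x/p_y.
Hence y/x = (2·p_x/p_y)^(1/(3)), i.e. raised to the 1/3 power.
With the ratio pinned down, the budget gives x* = I/(p_x + p_y·(y/x)) and y* = (y/x)·x*.
Numerically y/x = 1.800137, so x* = 44/(8.75 + 3·1.800137) = 3.1095.
At I' = 61.6: x* = 4.3532. Change: 4.3532 − 3.1095 = 1.2438.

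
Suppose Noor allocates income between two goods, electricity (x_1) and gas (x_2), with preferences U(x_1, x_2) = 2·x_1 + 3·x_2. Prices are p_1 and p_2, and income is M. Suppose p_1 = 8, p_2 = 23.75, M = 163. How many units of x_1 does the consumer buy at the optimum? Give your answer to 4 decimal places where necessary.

x_1* = 20.375

Perfect substitutes: compare marginal utility per dollar. 2/p_1 vs 3/p_2 → 0.25 vs 0.1263.
x_1 gives more utility per dollar, so spend all income on x_1: x_1* = M/p_1, x_2* = 0.
Numerically: x_1* = 20.375, x_2* = 0.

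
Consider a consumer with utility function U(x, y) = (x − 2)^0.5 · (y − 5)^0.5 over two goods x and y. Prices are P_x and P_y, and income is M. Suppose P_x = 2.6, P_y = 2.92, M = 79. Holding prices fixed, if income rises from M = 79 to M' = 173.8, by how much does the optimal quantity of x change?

Δx* = 18.2308

This is Cobb-Douglas in (x−2, y−5): tangency gives 0.5·P_y·(y−5) = 0.5·P_x·(x−2).
Substituting into the budget: x* = 2 + 0.5·(M − 2·P_x − 5·P_y)/P_x, and y* = 5 + 0.5·(…)/P_y.
Discretionary income = 79 − 2·2.6 − 5·2.92 = 59.2; x* = 2 + 0.5·59.2/2.6 = 13.3846.
At M' = 173.8: x* = 31.6154. Change: 31.6154 − 13.3846 = 18.2308.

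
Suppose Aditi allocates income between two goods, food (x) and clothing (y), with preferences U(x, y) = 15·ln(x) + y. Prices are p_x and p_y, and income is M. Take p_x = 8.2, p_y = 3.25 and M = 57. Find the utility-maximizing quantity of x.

So x*(p_x,p_y) = 15·p_y/p_x, independent of income; and y* = (M − 15·p_y)/p_y.
At the given prices: x* = 15·3.25/8.2 = 5.9451.

x* = 5.9451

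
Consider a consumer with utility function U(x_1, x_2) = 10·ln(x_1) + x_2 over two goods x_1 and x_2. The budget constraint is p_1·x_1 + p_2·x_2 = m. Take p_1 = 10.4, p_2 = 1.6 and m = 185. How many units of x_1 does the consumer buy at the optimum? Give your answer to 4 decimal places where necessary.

x_1* = 1.5385

Set MRS = p_1/p_2: (10/x_1)/1 = p_1/p_2.
So x_1*(p_1,p_2) = 10·p_2/p_1, independent of income; and x_2* = (m − 10·p_2)/p_2.
At the given prices: x_1* = 10·1.6/10.4 = 1.5385.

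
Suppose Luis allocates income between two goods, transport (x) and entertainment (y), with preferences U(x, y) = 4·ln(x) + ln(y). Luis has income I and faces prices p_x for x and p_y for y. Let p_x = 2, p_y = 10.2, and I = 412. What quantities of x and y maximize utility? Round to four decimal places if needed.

MU_x/MU_y = (4·y)/(x); tangency sets this equal to p_x/p_y.
So 4·p_y·y = p_x·x; combined with the budget, a share 0.8 of income goes to x.
Demand: x*(p_x,p_y,I) = 0.8·I/p_x and y* = 0.2·I/p_y.
At p_x=2, p_y=10.2, I=412: x* = 0.8·412/2 = 164.8, y* = 8.0784.

x* = 164.8, y* = 8.0784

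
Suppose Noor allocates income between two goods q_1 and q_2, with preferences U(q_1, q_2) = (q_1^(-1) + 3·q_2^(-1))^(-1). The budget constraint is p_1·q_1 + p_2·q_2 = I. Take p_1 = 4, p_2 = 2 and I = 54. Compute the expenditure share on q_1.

share on q_1 = 0.4495

With the ratio pinned down, the budget gives q_1* = I/(p_1 + p_2·(q_2/q_1)) and q_2* = (q_2/q_1)·q_1*.
Numerically q_2/q_1 = 2.44949, so q_1* = 54/(4 + 2·2.44949) = 6.0681 and q_2* = 2.44949·6.0681 = 14.8638.
Expenditure on q_1: 4·6.0681 = 24.2724; share = 0.4495.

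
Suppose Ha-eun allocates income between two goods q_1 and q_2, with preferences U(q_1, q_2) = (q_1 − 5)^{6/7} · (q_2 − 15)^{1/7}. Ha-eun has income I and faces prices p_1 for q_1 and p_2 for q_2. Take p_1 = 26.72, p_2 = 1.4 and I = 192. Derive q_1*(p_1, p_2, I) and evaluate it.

This is Cobb-Douglas in (q_1−5, q_2−15): tangency gives 6/7·p_2·(q_2−15) = 1/7·p_1·(q_1−5).
After buying the subsistence bundle (5, 15), a share 6/7 of the remaining income goes to q_1: q_1* = 5 + 6/7·(I − 5p_1 − 15p_2)/p_1.
Discretionary income = 192 − 5·26.72 − 15·1.4 = 37.4; q_1* = 5 + 6/7·37.4/26.72 = 6.1997.

q_1* = 6.1997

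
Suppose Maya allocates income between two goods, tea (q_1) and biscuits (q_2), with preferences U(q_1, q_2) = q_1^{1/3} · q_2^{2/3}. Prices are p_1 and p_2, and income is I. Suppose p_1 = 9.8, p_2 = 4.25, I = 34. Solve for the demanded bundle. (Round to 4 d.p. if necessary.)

q_1* = 1.1565, q_2* = 5.3333

Tangency: MRS = (1/2)·q_2/q_1 = p_1/p_2.
So 1/3·p_2·q_2 = 2/3·p_1·q_1; combined with the budget, a share 1/3 of income goes to q_1.
Demand: q_1*(p_1,p_2,I) = 1/3·I/p_1 and q_2* = 2/3·I/p_2.
At p_1=9.8, p_2=4.25, I=34: q_1* = 1/3·34/9.8 = 1.1565, q_2* = 5.3333.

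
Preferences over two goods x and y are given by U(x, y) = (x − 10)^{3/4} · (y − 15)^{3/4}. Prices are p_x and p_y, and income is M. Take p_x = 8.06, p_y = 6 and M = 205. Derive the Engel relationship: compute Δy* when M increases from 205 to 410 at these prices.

Δy* = 17.0833

This is Cobb-Douglas in (x−10, y−15): tangency gives 0.75·p_y·(y−15) = 0.75·p_x·(x−10).
Substituting into the budget: x* = 10 + 0.5·(M − 10·p_x − 15·p_y)/p_x, and y* = 15 + 0.5·(…)/p_y.
Discretionary income = 205 − 10·8.06 − 15·6 = 34.4; y* = 15 + 0.5·34.4/6 = 17.8667.
At M' = 410: y* = 34.95. Change: 34.95 − 17.8667 = 17.0833.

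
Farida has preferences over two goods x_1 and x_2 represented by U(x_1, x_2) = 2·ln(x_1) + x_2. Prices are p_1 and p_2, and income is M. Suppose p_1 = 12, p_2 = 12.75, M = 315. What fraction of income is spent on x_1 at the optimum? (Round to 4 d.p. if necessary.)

Set MRS = p_1/p_2: (2/x_1)/1 = p_1/p_2.
So x_1*(p_1,p_2) = 2·p_2/p_1, independent of income; and x_2* = (M − 2·p_2)/p_2.
At the given prices: x_1* = 2·12.75/12 = 2.125, and x_2* = 22.7059.
Expenditure on x_1: 12·2.125 = 25.5; share = 0.081.

share on x_1 = 0.081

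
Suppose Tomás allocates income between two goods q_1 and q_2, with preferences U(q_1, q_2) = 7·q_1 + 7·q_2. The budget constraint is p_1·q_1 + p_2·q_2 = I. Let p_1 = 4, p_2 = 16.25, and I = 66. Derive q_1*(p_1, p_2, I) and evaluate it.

q_1* = 16.5

Perfect substitutes: compare marginal utility per dollar. 7/p_1 vs 7/p_2 → 1.75 vs 0.4308.
q_1 gives more utility per dollar, so spend all income on q_1: q_1* = I/p_1, q_2* = 0.
Numerically: q_1* = 16.5, q_2* = 0.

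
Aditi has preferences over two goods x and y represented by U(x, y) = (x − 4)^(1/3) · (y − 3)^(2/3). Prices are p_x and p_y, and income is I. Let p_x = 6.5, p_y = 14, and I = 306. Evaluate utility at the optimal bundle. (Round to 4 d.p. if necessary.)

V = 11.6168

Substituting into the budget: x* = 4 + 1/3·(I − 4·p_x − 3·p_y)/p_x, and y* = 3 + 2/3·(…)/p_y.
Discretionary income = 306 − 4·6.5 − 3·14 = 238; x* = 4 + 1/3·238/6.5 = 16.2051; y* = 3 + 2/3·238/14 = 14.3333.
Utility at the optimum: U(16.2051, 14.3333) = 11.6168.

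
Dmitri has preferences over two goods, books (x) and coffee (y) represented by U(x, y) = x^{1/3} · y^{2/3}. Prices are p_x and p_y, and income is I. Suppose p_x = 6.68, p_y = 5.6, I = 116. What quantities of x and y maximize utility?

x* = 5.7884, y* = 13.8095

MU_x/MU_y = (1/3·y)/(2/3·x); tangency sets this equal to p_x/p_y.
Rearranging, p_y·y = 2·p_x·x. Substituting into the budget gives p_x·x·(1 + 2) = I.
Demand: x*(p_x,p_y,I) = 1/3·I/p_x and y* = 2/3·I/p_y.
At p_x=6.68, p_y=5.6, I=116: x* = 1/3·116/6.68 = 5.7884, y* = 13.8095.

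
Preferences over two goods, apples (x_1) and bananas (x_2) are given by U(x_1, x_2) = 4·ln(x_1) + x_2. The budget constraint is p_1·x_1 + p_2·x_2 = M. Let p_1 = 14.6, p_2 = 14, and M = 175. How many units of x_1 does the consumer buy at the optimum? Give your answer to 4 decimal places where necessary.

MU_x_1 = 4/x_1, MU_x_2 = 1. Tangency: 4/x_1 = p_1/p_2.
So x_1*(p_1,p_2) = 4·p_2/p_1, independent of income; and x_2* = (M − 4·p_2)/p_2.
At the given prices: x_1* = 4·14/14.6 = 3.8356.

x_1* = 3.8356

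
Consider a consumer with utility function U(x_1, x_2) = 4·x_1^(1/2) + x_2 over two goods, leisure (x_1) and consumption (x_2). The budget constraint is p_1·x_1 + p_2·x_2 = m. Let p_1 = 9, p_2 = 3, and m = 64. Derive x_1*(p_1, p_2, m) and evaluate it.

Utility is quasi-linear in x_2; the FOC for x_1 is 2/√x_1 = p_1/p_2.
Thus x_1* = (2·p_2/p_1)² — independent of m — with the rest of income spent on x_2.
Plugging in: x_1* = (2·3/9)² = 0.4444.

x_1* = 0.4444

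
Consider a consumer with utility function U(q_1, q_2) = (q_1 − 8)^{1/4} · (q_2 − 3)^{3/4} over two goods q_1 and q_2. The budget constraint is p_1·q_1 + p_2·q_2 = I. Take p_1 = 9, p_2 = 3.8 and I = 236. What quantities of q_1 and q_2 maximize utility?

q_1* = 12.2389, q_2* = 33.1184

MRS = (1/3)·(q_2−3)/(q_1−8). Tangency with p_1/p_2 gives q_2−3 = 3·(p_1/p_2)·(q_1−8).
After buying the subsistence bundle (8, 3), a share 0.25 of the remaining income goes to q_1: q_1* = 8 + 0.25·(I − 8p_1 − 3p_2)/p_1.
Discretionary income = 236 − 8·9 − 3·3.8 = 152.6; q_1* = 8 + 0.25·152.6/9 = 12.2389; q_2* = 3 + 0.75·152.6/3.8 = 33.1184.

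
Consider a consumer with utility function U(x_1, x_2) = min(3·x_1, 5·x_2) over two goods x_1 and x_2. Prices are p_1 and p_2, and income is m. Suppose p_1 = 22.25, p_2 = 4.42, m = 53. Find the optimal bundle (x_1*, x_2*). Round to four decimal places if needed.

x_1* = 2.1283, x_2* = 1.277

With perfect complements, no substitution: consume in ratio x_1:x_2 = 5:3.
Budget: p_1·x_1 + p_2·(3/5)·x_1 = m, so (5·p_1 + 3·p_2)·x_1 = 5·m.
Demand: x_1*(p_1,p_2,m) = 5·m/(5·p_1 + 3·p_2), x_2* = 3·m/(5·p_1 + 3·p_2).
Here 5·22.25 + 3·4.42 = 124.51, giving x_1* = 2.1283 and x_2* = 1.277.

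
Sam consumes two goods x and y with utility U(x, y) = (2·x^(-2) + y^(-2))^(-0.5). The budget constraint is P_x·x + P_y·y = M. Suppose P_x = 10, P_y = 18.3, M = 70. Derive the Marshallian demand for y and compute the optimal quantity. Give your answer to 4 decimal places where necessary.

With the ratio pinned down, the budget gives x* = M/(P_x + P_y·(y/x)) and y* = (y/x)·x*.
Numerically y/x = 0.648893, so x* = 70/(10 + 18.3·0.648893) = 3.2 and y* = 0.648893·3.2 = 2.0765.

y* = 2.0765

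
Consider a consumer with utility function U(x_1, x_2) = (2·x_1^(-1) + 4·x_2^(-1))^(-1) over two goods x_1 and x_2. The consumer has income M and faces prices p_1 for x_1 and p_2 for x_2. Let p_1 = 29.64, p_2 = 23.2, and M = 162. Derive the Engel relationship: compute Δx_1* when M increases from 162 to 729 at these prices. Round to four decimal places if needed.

Δx_1* = 8.4976

MRS = MU_x_1/MU_x_2 = (1/2)·(x_2/x_1)^(2). Set equal to p_1/p_2.
Solve for the ratio: x_2/x_1 = [2·p_1/p_2]^(0.5).
With the ratio pinned down, the budget gives x_1* = M/(p_1 + p_2·(x_2/x_1)) and x_2* = (x_2/x_1)·x_1*.
Numerically x_2/x_1 = 1.598491, so x_1* = 162/(29.64 + 23.2·1.598491) = 2.4279.
At M' = 729: x_1* = 10.9254. Change: 10.9254 − 2.4279 = 8.4976.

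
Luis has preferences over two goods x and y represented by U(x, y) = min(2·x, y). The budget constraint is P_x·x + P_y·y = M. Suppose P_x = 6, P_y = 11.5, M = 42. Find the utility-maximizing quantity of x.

With perfect complements, no substitution: consume in ratio x:y = 1:2.
Budget: P_x·x + P_y·2·x = M, so (P_x + 2·P_y)·x = M.
Demand: x*(P_x,P_y,M) = M/(P_x + 2·P_y), y* = 2·M/(P_x + 2·P_y).
Here 6 + 2·11.5 = 29, giving x* = 1.4483.

x* = 1.4483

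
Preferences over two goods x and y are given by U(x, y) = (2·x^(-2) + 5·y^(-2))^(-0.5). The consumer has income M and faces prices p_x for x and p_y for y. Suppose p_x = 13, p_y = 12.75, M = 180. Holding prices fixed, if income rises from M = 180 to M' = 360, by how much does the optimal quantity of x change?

MRS = MU_x/MU_y = (2/5)·(y/x)^(3). Set equal to p_x/p_y.
Solve for the ratio: y/x = [(5/2)·p_x/p_y]^(1/3).
With the ratio pinned down, the budget gives x* = M/(p_x + p_y·(y/x)) and y* = (y/x)·x*.
Numerically y/x = 1.366022, so x* = 180/(13 + 12.75·1.366022) = 5.9178.
At M' = 360: x* = 11.8356. Change: 11.8356 − 5.9178 = 5.9178.

Δx* = 5.9178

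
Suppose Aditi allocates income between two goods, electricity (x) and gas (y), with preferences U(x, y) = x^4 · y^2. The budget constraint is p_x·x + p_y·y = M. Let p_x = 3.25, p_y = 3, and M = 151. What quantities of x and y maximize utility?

x* = 30.9744, y* = 16.7778

Demand: x*(p_x,p_y,M) = 2/3·M/p_x and y* = 1/3·M/p_y.
At p_x=3.25, p_y=3, M=151: x* = 2/3·151/3.25 = 30.9744, y* = 16.7778.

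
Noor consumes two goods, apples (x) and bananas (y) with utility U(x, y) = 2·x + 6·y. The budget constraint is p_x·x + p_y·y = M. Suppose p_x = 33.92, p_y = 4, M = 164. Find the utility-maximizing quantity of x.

x* = 0

Linear utility — the consumer picks whichever good has higher MU/price: 2/33.92 = 0.059 vs 6/4 = 1.5.
y gives more utility per dollar, so spend all income on y: y* = M/p_y, x* = 0.
Numerically: x* = 0, y* = 41.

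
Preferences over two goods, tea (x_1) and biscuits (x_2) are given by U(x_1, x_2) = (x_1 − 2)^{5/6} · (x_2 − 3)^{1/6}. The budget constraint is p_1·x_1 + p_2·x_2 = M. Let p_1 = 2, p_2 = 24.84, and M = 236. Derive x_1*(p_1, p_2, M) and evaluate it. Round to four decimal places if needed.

MRS = 5·(x_2−3)/(x_1−2). Tangency with p_1/p_2 gives x_2−3 = (1/5)·(p_1/p_2)·(x_1−2).
Substituting into the budget: x_1* = 2 + 5/6·(M − 2·p_1 − 3·p_2)/p_1, and x_2* = 3 + 1/6·(…)/p_2.
Discretionary income = 236 − 2·2 − 3·24.84 = 157.48; x_1* = 2 + 5/6·157.48/2 = 67.6167.

x_1* = 67.6167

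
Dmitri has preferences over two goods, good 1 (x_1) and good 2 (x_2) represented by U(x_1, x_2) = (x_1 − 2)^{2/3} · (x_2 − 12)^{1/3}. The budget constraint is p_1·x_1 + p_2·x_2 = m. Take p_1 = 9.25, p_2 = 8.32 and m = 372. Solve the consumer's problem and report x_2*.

x_2* = 22.1627

Discretionary income = 372 − 2·9.25 − 12·8.32 = 253.66; x_2* = 12 + 1/3·253.66/8.32 = 22.1627.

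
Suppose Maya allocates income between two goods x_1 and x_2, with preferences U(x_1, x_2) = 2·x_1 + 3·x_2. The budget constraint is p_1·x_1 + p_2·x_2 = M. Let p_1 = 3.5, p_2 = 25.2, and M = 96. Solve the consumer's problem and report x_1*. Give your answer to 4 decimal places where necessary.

x_1* = 27.4286

x_1 gives more utility per dollar, so spend all income on x_1: x_1* = M/p_1, x_2* = 0.
Numerically: x_1* = 27.4286, x_2* = 0.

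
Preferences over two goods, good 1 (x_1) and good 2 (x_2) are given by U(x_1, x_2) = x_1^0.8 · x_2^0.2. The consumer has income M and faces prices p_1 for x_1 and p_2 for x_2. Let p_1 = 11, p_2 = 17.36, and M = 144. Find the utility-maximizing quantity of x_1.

x_1* = 10.4727

The MRS is 4·x_2/x_1. Set MRS = p_1/p_2.
So 0.8·p_2·x_2 = 0.2·p_1·x_1; combined with the budget, a share 0.8 of income goes to x_1.
Demand: x_1*(p_1,p_2,M) = 0.8·M/p_1 and x_2* = 0.2·M/p_2.
At p_1=11, p_2=17.36, M=144: x_1* = 0.8·144/11 = 10.4727.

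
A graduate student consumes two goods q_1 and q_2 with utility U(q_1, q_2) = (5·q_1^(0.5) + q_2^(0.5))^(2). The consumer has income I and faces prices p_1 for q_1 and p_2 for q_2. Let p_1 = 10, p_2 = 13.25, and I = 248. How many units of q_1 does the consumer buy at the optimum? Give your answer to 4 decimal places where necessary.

MU_q_1 ∝ 5·q_1^(-0.5), MU_q_2 ∝ q_2^(-0.5), so MRS = 5·(q_2/q_1)^(0.5) = p_1/p_2.
Solve for the ratio: q_2/q_1 = [(1/5)·p_1/p_2]^(2).
Substitute q_2 = (q_2/q_1)·q_1 into the budget: q_1* = I/(p_1 + p_2·(q_2/q_1)).
Numerically q_2/q_1 = 0.022784, so q_1* = 248/(10 + 13.25·0.022784) = 24.0733.

q_1* = 24.0733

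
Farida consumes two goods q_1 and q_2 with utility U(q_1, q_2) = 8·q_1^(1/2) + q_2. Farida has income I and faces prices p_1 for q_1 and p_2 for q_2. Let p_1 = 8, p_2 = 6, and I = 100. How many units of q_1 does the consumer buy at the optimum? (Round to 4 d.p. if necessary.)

q_1* = 9

Thus q_1* = (4·p_2/p_1)² — independent of I — with the rest of income spent on q_2.
Plugging in: q_1* = (4·6/8)² = 9.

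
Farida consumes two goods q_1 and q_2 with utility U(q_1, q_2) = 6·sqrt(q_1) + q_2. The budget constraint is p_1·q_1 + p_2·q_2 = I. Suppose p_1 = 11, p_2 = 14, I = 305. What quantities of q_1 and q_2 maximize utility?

Set MRS = p_1/p_2: 3·q_1^(−1/2) = p_1/p_2.
Solve: √q_1 = 3·p_2/p_1, so q_1*(p_1,p_2) = (3·p_2/p_1)², and q_2* = (I − p_1·q_1*)/p_2.
Plugging in: q_1* = (3·14/11)² = 14.5785, q_2* = 10.3312.

q_1* = 14.5785, q_2* = 10.3312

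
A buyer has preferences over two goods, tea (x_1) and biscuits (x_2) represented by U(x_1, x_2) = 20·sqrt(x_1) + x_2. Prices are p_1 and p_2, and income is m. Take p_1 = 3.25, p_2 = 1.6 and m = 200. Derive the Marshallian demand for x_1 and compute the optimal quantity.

x_1* = 24.2367

Utility is quasi-linear in x_2; the FOC for x_1 is 10/√x_1 = p_1/p_2.
Thus x_1* = (10·p_2/p_1)² — independent of m — with the rest of income spent on x_2.
Plugging in: x_1* = (10·1.6/3.25)² = 24.2367.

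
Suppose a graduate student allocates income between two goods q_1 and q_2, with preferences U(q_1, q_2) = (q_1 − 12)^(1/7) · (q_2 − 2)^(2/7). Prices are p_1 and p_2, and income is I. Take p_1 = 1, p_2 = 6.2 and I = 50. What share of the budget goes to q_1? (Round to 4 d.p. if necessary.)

share on q_1 = 0.4107

Let q_1' = q_1−12, q_2' = q_2−2. MRS = (1/2)·q_2'/q_1' = p_1/p_2.
Substituting into the budget: q_1* = 12 + 1/3·(I − 12·p_1 − 2·p_2)/p_1, and q_2* = 2 + 2/3·(…)/p_2.
Discretionary income = 50 − 12·1 − 2·6.2 = 25.6; q_1* = 12 + 1/3·25.6/1 = 20.5333; q_2* = 2 + 2/3·25.6/6.2 = 4.7527.
Expenditure on q_1: 1·20.5333 = 20.5333; share = 0.4107.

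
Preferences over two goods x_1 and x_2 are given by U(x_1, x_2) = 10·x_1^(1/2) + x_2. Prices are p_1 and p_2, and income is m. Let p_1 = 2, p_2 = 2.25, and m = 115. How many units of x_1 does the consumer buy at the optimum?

x_1* = 31.6406

Set MRS = p_1/p_2: 5·x_1^(−1/2) = p_1/p_2.
Thus x_1* = (5·p_2/p_1)² — independent of m — with the rest of income spent on x_2.
Plugging in: x_1* = (5·2.25/2)² = 31.6406.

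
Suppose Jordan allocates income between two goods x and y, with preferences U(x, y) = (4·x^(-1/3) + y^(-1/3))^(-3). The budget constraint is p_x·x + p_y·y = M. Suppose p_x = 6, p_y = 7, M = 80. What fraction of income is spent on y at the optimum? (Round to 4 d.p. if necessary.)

Numerically y/x = 0.314952, so x* = 80/(6 + 7·0.314952) = 9.7505 and y* = 0.314952·9.7505 = 3.071.
Expenditure on y: 7·3.071 = 21.4967; share = 0.2687.

share on y = 0.2687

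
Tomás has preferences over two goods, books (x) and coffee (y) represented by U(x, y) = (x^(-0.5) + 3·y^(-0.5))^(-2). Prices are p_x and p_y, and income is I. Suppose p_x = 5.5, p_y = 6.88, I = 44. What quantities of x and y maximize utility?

From the CES first-order condition, (1/3)·(y/x)^(1.5) = p_x/p_y.
Solve for the ratio: y/x = [3·p_x/p_y]^(2/3).
Substitute y = (y/x)·x into the budget: x* = I/(p_x + p_y·(y/x)).
Numerically y/x = 1.791693, so x* = 44/(5.5 + 6.88·1.791693) = 2.4682 and y* = 1.791693·2.4682 = 4.4222.

x* = 2.4682, y* = 4.4222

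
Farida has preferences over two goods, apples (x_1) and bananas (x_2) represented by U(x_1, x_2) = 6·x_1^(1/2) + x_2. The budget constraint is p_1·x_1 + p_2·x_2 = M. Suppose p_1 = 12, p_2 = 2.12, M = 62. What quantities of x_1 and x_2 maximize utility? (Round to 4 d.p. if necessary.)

x_1* = 0.2809, x_2* = 27.6553

Set MRS = p_1/p_2: 3·x_1^(−1/2) = p_1/p_2.
Thus x_1* = (3·p_2/p_1)² — independent of M — with the rest of income spent on x_2.
Plugging in: x_1* = (3·2.12/12)² = 0.2809, x_2* = 27.6553.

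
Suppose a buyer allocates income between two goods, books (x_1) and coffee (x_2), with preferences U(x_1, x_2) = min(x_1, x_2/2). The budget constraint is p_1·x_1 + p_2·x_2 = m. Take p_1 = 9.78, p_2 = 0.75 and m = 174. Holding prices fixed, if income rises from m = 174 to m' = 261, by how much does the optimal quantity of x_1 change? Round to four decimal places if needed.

Δx_1* = 7.7128

Here 9.78 + 2·0.75 = 11.28, giving x_1* = 15.4255.
At m' = 261: x_1* = 23.1383. Change: 23.1383 − 15.4255 = 7.7128.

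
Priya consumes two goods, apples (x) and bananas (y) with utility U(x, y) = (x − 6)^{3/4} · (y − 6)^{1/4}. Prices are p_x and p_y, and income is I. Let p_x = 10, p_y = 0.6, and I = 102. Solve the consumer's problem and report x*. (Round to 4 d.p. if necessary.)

x* = 8.88

Let x' = x−6, y' = y−6. MRS = 3·y'/x' = p_x/p_y.
After buying the subsistence bundle (6, 6), a share 0.75 of the remaining income goes to x: x* = 6 + 0.75·(I − 6p_x − 6p_y)/p_x.
Discretionary income = 102 − 6·10 − 6·0.6 = 38.4; x* = 6 + 0.75·38.4/10 = 8.88.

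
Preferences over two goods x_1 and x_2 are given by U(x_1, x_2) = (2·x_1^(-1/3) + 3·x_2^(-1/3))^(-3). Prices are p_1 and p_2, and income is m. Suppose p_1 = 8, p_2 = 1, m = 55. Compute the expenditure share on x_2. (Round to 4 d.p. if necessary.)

share on x_2 = 0.4463

With the ratio pinned down, the budget gives x_1* = m/(p_1 + p_2·(x_2/x_1)) and x_2* = (x_2/x_1)·x_1*.
Numerically x_2/x_1 = 6.44742, so x_1* = 55/(8 + 1·6.44742) = 3.8069 and x_2* = 6.44742·3.8069 = 24.5447.
Expenditure on x_2: 1·24.5447 = 24.5447; share = 0.4463.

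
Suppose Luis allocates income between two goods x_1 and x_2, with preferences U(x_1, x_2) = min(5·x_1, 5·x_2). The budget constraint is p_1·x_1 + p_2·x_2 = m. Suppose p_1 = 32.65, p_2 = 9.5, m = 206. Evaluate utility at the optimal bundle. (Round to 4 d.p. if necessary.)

V = 24.4365

Leontief preferences: the optimum is at the kink where x_1/5 = x_2/5, i.e. x_2 = x_1.
Budget: p_1·x_1 + p_2·x_1 = m, so (5·p_1 + 5·p_2)·x_1 = 5·m.
Demand: x_1*(p_1,p_2,m) = 5·m/(5·p_1 + 5·p_2), x_2* = 5·m/(5·p_1 + 5·p_2).
Here 5·32.65 + 5·9.5 = 210.75, giving x_1* = 4.8873 and x_2* = 4.8873.
Utility at the optimum: U(4.8873, 4.8873) = 24.4365.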